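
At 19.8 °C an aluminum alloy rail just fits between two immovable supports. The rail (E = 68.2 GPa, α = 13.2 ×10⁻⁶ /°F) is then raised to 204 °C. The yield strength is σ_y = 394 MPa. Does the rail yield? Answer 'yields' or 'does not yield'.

α = 13.2×10⁻⁶/°F × 9/5 = 23.8×10⁻⁶/K.
ΔT = 184.2 K. Constrained thermal stress σ = E·α·ΔT = 68.20×10³ MPa × 23.8×10⁻⁶ × 184.2 = 298 MPa (compressive).
Compare to σ_y = 394 MPa: σ < σ_y, so it does not yield.

does not yield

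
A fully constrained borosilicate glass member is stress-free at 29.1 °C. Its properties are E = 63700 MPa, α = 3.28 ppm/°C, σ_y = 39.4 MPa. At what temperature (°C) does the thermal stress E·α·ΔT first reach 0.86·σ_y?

E = 63700 MPa = 63.70 GPa.
E·α·ΔT = 33.88 MPa ⇒ ΔT = 33.88 / (63.70×10³ × 3.28×10⁻⁶) = 162.2 K.
T = 29.1 + 162.2 = 191.3 °C.

191 °C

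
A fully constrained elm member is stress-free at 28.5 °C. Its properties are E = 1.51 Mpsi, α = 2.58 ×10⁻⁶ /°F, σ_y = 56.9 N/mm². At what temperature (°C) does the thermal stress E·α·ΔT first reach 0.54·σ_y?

E = 1.51 Mpsi = 10.41 GPa.
α = 2.58×10⁻⁶/°F × 9/5 = 4.64×10⁻⁶/K.
σ_y = 56.9 N/mm² = 56.90 MPa.
E·α·ΔT = 30.73 MPa ⇒ ΔT = 30.73 / (10.41×10³ × 4.64×10⁻⁶) = 635.5 K.
T = 28.5 + 635.5 = 664.0 °C.

664 °C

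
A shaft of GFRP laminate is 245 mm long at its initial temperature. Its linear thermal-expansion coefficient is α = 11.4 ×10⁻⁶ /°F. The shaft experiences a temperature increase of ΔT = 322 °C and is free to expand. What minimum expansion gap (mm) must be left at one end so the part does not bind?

Convert α: 11.4×10⁻⁶/°F × (9/5) = 20.5×10⁻⁶/K.
ΔL = α·L₀·ΔT = 20.5×10⁻⁶ × 245 mm × 322.0 K = 1.62 mm.

1.62 mm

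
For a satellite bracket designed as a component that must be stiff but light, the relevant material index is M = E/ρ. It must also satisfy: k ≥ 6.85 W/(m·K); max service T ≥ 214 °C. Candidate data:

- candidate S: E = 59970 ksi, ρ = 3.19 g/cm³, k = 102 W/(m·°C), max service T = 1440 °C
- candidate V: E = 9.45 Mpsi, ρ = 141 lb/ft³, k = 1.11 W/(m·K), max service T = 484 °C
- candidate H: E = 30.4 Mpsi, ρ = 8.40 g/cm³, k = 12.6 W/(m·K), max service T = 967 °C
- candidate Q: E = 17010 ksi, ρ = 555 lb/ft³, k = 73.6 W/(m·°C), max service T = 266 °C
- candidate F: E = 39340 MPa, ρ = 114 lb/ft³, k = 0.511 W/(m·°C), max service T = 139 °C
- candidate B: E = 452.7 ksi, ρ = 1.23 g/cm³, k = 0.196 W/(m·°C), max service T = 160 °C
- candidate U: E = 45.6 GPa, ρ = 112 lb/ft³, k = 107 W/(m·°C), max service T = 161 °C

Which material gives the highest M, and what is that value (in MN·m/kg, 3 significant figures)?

Screen on constraints: k ≥ 6.85 W/(m·K); max service T ≥ 214 °C. Survivors: candidate S, candidate H, candidate Q.
Convert each candidate to consistent units, then evaluate M:
  candidate S: E = 413.5 GPa, ρ = 3190 kg/m³
  candidate H: E = 209.6 GPa, ρ = 8400 kg/m³
  candidate Q: E = 117.3 GPa, ρ = 8890 kg/m³
  candidate S: M = 130 MN·m/kg
  candidate H: M = 25.0 MN·m/kg
  candidate Q: M = 13.2 MN·m/kg
The maximum is for candidate S.

candidate S, M = 130 MN·m/kg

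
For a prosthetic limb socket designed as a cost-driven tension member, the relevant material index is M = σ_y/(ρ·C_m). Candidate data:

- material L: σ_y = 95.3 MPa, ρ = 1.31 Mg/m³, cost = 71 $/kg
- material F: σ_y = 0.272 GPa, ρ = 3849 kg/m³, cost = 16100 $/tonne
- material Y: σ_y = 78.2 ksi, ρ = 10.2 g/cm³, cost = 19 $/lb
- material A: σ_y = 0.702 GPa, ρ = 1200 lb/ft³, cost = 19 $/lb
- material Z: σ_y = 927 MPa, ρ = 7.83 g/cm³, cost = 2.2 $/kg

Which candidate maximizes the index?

After converting to SI:
  material L: σ_y = 95.30 MPa, ρ = 1310 kg/m³, cost = 71.00 $/kg
  material F: σ_y = 272.0 MPa, ρ = 3849 kg/m³, cost = 16.10 $/kg
  material Y: σ_y = 539.2 MPa, ρ = 10200 kg/m³, cost = 41.89 $/kg
  material A: σ_y = 702.0 MPa, ρ = 19220 kg/m³, cost = 41.89 $/kg
  material Z: σ_y = 927.0 MPa, ρ = 7830 kg/m³, cost = 2.200 $/kg
  material Z: M = 53.8 kN·m per $
  material F: M = 4.39 kN·m per $
  material Y: M = 1.26 kN·m per $
  material L: M = 1.02 kN·m per $
  material A: M = 0.872 kN·m per $
The maximum is for material Z.

material Z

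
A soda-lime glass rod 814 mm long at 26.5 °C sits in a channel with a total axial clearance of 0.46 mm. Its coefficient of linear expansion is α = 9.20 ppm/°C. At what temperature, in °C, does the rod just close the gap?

α·L₀·ΔT = 0.46 mm ⇒ ΔT = 0.46 / (9.20×10⁻⁶ × 814.0) = 61.43 K.
T = 26.5 + 61.43 = 87.93 °C.

87.9 °C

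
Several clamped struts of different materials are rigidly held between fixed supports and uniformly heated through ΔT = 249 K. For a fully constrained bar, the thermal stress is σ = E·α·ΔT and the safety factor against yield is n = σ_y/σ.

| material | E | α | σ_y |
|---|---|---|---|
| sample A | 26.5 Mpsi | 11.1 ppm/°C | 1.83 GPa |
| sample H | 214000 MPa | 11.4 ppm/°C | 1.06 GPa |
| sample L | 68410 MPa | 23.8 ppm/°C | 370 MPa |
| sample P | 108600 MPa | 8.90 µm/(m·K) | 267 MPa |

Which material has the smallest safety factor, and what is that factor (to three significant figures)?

sample L, n = 0.913

Converting E to GPa, α to ×10⁻⁶/K, σ_y to MPa, then σ and n for each:
  sample A: E = 182.7, α = 11.1, σ_y = 1830 → σ = 505 MPa, n = 3.62
  sample H: E = 214.0, α = 11.4, σ_y = 1060 → σ = 607 MPa, n = 1.74
  sample L: E = 68.41, α = 23.8, σ_y = 370.0 → σ = 405 MPa, n = 0.913
  sample P: E = 108.6, α = 8.90, σ_y = 267.0 → σ = 241 MPa, n = 1.11
Smallest n: sample L with n = 0.913.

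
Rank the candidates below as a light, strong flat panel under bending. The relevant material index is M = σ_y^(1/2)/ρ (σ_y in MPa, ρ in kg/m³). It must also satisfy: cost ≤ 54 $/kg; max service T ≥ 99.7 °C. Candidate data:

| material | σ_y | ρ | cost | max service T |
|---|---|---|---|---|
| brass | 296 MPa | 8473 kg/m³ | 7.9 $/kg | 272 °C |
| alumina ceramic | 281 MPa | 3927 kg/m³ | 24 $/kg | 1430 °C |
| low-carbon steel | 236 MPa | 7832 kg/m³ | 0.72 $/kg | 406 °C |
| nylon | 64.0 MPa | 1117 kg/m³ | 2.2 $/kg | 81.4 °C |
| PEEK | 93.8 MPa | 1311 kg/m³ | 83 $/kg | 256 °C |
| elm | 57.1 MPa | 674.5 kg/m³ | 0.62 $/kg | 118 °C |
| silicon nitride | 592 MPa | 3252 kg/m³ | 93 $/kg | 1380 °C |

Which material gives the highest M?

elm

Screen on constraints: cost ≤ 54 $/kg; max service T ≥ 99.7 °C. Survivors: brass, alumina ceramic, low-carbon steel, elm.
Computing M directly (units already consistent):
  elm: M = 11.2×10⁻³
  alumina ceramic: M = 4.27×10⁻³
  brass: M = 2.03×10⁻³
  low-carbon steel: M = 1.96×10⁻³
Elm has the largest M.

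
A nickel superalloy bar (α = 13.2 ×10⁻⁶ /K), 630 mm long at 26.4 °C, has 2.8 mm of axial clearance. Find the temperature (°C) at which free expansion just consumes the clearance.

α·L₀·ΔT = 2.8 mm ⇒ ΔT = 2.8 / (13.2×10⁻⁶ × 630.0) = 336.7 K.
T = 26.4 + 336.7 = 363.1 °C.

363 °C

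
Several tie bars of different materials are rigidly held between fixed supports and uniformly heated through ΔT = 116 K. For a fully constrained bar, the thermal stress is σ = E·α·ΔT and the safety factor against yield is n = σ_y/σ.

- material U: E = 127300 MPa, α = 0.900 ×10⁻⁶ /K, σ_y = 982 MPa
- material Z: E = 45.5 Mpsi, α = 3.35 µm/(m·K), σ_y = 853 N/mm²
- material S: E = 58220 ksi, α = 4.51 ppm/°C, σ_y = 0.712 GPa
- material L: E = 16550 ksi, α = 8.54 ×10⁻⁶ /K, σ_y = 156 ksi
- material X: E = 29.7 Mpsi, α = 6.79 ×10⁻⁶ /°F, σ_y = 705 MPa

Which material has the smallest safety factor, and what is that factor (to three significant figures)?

With everything in SI (GPa, ×10⁻⁶/K, MPa):
  material U: E = 127.3, α = 0.900, σ_y = 982.0 → σ = 13.3 MPa, n = 73.9
  material Z: E = 313.7, α = 3.35, σ_y = 853.0 → σ = 122 MPa, n = 7.00
  material S: E = 401.4, α = 4.51, σ_y = 712.0 → σ = 210 MPa, n = 3.39
  material L: E = 114.1, α = 8.54, σ_y = 1076 → σ = 113 MPa, n = 9.52
  material X: E = 204.8, α = 12.2, σ_y = 705.0 → σ = 290 MPa, n = 2.43
Smallest n: material X with n = 2.43.

material X, n = 2.43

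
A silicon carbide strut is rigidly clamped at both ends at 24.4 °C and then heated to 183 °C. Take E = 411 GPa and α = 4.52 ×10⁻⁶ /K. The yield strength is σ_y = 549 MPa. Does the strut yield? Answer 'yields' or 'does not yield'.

ΔT = 158.6 K. Constrained thermal stress σ = E·α·ΔT = 411.0×10³ MPa × 4.52×10⁻⁶ × 158.6 = 295 MPa (compressive).
Compare to σ_y = 549 MPa: σ < σ_y, so it does not yield.

does not yield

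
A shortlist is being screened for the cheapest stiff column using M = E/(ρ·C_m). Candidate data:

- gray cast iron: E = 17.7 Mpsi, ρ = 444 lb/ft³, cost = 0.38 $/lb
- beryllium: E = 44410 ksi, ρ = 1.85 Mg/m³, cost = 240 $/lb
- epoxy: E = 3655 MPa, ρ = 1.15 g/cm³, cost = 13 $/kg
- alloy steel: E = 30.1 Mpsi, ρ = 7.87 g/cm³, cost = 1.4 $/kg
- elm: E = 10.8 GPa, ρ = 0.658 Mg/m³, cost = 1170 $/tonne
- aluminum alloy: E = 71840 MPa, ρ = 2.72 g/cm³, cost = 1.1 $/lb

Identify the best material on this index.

gray cast iron

Putting every candidate on a common basis:
  gray cast iron: E = 122.0 GPa, ρ = 7112 kg/m³, cost = 0.8377 $/kg
  beryllium: E = 306.2 GPa, ρ = 1850 kg/m³, cost = 529.1 $/kg
  epoxy: E = 3.655 GPa, ρ = 1150 kg/m³, cost = 13.00 $/kg
  alloy steel: E = 207.5 GPa, ρ = 7870 kg/m³, cost = 1.400 $/kg
  elm: E = 10.80 GPa, ρ = 658.0 kg/m³, cost = 1.170 $/kg
  aluminum alloy: E = 71.84 GPa, ρ = 2720 kg/m³, cost = 2.425 $/kg
  gray cast iron: M = 20.5 MN·m per $
  alloy steel: M = 18.8 MN·m per $
  elm: M = 14.0 MN·m per $
  aluminum alloy: M = 10.9 MN·m per $
  beryllium: M = 0.313 MN·m per $
  epoxy: M = 0.244 MN·m per $
Highest index: gray cast iron.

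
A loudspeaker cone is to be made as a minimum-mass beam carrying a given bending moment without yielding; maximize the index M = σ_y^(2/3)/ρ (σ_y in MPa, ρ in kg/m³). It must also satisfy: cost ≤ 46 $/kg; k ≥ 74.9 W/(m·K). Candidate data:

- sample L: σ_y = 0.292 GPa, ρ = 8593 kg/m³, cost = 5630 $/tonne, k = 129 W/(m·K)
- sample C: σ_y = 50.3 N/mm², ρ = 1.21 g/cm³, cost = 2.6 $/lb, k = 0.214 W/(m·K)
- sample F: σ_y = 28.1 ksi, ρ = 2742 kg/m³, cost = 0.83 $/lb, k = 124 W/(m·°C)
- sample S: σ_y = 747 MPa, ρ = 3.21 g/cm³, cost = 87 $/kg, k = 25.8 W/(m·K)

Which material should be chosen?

Screen on constraints: cost ≤ 46 $/kg; k ≥ 74.9 W/(m·K). Survivors: sample L, sample F.
Normalizing units and computing the index:
  sample L: σ_y = 292.0 MPa, ρ = 8593 kg/m³
  sample F: σ_y = 193.7 MPa, ρ = 2742 kg/m³
  sample F: M = 12.2×10⁻³
  sample L: M = 5.12×10⁻³
Sample F has the largest M.

sample F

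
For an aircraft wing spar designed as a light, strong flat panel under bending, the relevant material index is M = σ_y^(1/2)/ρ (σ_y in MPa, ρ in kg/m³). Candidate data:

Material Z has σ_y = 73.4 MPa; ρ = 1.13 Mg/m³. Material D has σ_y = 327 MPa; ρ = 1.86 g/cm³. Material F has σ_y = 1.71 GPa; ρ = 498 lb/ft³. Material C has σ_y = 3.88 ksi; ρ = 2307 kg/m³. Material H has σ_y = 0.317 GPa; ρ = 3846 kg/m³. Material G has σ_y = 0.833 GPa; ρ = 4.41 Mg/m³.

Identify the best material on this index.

Convert each candidate to consistent units, then evaluate M:
  material Z: σ_y = 73.40 MPa, ρ = 1130 kg/m³
  material D: σ_y = 327.0 MPa, ρ = 1860 kg/m³
  material F: σ_y = 1710 MPa, ρ = 7977 kg/m³
  material C: σ_y = 26.75 MPa, ρ = 2307 kg/m³
  material H: σ_y = 317.0 MPa, ρ = 3846 kg/m³
  material G: σ_y = 833.0 MPa, ρ = 4410 kg/m³
  material D: M = 9.72×10⁻³
  material Z: M = 7.58×10⁻³
  material G: M = 6.54×10⁻³
  material F: M = 5.18×10⁻³
  material H: M = 4.63×10⁻³
  material C: M = 2.24×10⁻³
Highest index: material D.

material D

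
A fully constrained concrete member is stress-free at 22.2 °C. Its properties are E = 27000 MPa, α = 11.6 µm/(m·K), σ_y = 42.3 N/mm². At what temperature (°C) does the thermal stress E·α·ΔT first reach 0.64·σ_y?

E = 27000 MPa = 27.00 GPa.
σ_y = 42.3 N/mm² = 42.30 MPa.
E·α·ΔT = 27.07 MPa ⇒ ΔT = 27.07 / (27.00×10³ × 11.6×10⁻⁶) = 86.44 K.
T = 22.2 + 86.44 = 108.6 °C.

109 °C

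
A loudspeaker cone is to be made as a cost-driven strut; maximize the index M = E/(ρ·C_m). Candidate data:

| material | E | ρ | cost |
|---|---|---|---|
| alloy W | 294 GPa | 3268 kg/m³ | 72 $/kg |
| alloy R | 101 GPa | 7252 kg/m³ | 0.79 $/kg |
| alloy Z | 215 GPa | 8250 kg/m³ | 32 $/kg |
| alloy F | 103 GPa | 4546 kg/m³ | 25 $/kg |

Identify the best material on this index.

alloy R

Per-candidate index values:
  alloy R: M = 17.6 MN·m per $
  alloy W: M = 1.25 MN·m per $
  alloy F: M = 0.906 MN·m per $
  alloy Z: M = 0.814 MN·m per $
Alloy R has the largest M.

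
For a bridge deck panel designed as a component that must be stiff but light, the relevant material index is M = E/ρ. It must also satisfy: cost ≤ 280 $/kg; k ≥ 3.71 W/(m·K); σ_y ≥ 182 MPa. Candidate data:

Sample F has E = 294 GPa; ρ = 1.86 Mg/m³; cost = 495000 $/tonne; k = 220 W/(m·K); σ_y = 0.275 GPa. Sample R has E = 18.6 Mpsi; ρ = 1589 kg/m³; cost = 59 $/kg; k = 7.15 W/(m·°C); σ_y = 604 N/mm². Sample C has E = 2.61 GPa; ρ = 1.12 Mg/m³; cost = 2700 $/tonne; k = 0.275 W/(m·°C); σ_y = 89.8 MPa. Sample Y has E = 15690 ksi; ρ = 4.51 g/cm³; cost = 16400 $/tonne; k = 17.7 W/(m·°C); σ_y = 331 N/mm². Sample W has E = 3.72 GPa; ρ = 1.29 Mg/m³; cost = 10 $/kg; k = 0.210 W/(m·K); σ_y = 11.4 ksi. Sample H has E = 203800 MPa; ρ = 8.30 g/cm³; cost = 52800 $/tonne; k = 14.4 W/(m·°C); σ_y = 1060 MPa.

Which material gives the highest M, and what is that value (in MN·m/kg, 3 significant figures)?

sample R, M = 80.7 MN·m/kg

Screen on constraints: cost ≤ 280 $/kg; k ≥ 3.71 W/(m·K); σ_y ≥ 182 MPa. Survivors: sample R, sample Y, sample H.
Normalizing units and computing the index:
  sample R: E = 128.2 GPa, ρ = 1589 kg/m³
  sample Y: E = 108.2 GPa, ρ = 4510 kg/m³
  sample H: E = 203.8 GPa, ρ = 8300 kg/m³
  sample R: M = 80.7 MN·m/kg
  sample H: M = 24.6 MN·m/kg
  sample Y: M = 24.0 MN·m/kg
Sample R has the largest M.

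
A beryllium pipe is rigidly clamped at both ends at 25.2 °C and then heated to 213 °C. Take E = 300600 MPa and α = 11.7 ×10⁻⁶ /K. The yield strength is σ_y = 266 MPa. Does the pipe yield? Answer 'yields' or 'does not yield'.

yields

E = 300600 MPa = 300.6 GPa.
ΔT = 187.8 K. Constrained thermal stress σ = E·α·ΔT = 300.6×10³ MPa × 11.7×10⁻⁶ × 187.8 = 660 MPa (compressive).
Compare to σ_y = 266 MPa: σ ≥ σ_y, so it yields.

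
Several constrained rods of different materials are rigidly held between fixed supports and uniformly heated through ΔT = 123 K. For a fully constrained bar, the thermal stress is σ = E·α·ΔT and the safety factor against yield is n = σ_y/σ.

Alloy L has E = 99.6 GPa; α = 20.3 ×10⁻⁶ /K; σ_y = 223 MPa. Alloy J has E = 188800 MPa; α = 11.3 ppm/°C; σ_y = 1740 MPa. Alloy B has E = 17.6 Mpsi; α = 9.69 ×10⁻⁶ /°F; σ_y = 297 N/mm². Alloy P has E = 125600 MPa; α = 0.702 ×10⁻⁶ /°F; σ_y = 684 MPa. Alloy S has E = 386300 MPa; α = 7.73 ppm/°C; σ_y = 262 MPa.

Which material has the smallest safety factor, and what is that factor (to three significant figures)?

Per material, after unit conversion:
  alloy L: E = 99.60, α = 20.3, σ_y = 223.0 → σ = 249 MPa, n = 0.897
  alloy J: E = 188.8, α = 11.3, σ_y = 1740 → σ = 262 MPa, n = 6.63
  alloy B: E = 121.3, α = 17.4, σ_y = 297.0 → σ = 260 MPa, n = 1.14
  alloy P: E = 125.6, α = 1.26, σ_y = 684.0 → σ = 19.5 MPa, n = 35.0
  alloy S: E = 386.3, α = 7.73, σ_y = 262.0 → σ = 367 MPa, n = 0.713
Smallest n: alloy S with n = 0.713.

alloy S, n = 0.713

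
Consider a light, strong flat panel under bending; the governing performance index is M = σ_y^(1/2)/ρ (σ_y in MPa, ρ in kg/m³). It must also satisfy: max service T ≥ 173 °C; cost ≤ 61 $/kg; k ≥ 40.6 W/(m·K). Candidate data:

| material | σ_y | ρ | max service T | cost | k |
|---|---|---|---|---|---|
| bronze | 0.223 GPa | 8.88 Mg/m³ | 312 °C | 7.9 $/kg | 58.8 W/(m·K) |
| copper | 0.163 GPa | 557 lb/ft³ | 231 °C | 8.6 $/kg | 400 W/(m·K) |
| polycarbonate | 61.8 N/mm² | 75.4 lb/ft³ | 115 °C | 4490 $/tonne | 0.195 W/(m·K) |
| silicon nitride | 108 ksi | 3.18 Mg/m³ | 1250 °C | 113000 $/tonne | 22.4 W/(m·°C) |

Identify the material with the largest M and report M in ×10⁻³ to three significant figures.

bronze, M = 1.68×10⁻³

Screen on constraints: max service T ≥ 173 °C; cost ≤ 61 $/kg; k ≥ 40.6 W/(m·K). Survivors: bronze, copper.
In SI units:
  bronze: σ_y = 223.0 MPa, ρ = 8880 kg/m³
  copper: σ_y = 163.0 MPa, ρ = 8922 kg/m³
  bronze: M = 1.68×10⁻³
  copper: M = 1.43×10⁻³
Highest index: bronze.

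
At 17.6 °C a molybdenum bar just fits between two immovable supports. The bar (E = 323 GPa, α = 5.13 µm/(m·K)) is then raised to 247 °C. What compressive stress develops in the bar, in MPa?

ΔT = 229.4 K. Constrained thermal stress σ = E·α·ΔT = 323.0×10³ MPa × 5.13×10⁻⁶ × 229.4 = 380 MPa (compressive).

380 MPa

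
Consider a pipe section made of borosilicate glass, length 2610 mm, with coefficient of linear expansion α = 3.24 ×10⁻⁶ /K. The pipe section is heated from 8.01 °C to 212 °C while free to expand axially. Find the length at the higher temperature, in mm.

ΔT = 212 − 8.01 = 204.0 K.
ΔL = α·L₀·ΔT = 3.24×10⁻⁶ × 2610 mm × 204.0 K = 1.73 mm.
L = L₀ + ΔL = 2610 + 1.73 = 2611.7 mm.

2611.7 mm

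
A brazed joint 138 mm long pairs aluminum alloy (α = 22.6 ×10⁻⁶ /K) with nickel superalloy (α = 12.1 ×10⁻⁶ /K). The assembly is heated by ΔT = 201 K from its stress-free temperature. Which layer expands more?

α(aluminum alloy) = 22.6×10⁻⁶/K vs α(nickel superalloy) = 12.1×10⁻⁶/K.
Higher α expands more for the same ΔT: aluminum alloy.

aluminum alloy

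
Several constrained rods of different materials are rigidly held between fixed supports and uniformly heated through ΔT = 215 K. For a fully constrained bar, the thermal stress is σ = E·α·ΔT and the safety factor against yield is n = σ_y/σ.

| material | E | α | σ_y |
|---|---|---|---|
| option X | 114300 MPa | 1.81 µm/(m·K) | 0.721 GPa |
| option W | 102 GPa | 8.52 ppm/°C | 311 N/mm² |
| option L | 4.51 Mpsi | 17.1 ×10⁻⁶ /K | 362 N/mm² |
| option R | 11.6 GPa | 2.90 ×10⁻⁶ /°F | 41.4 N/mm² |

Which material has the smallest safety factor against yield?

option W

Per material, after unit conversion:
  option X: E = 114.3, α = 1.81, σ_y = 721.0 → σ = 44.5 MPa, n = 16.2
  option W: E = 102.0, α = 8.52, σ_y = 311.0 → σ = 187 MPa, n = 1.66
  option L: E = 31.10, α = 17.1, σ_y = 362.0 → σ = 114 MPa, n = 3.17
  option R: E = 11.60, α = 5.22, σ_y = 41.40 → σ = 13.0 MPa, n = 3.18
The minimum is option W at n = 1.66.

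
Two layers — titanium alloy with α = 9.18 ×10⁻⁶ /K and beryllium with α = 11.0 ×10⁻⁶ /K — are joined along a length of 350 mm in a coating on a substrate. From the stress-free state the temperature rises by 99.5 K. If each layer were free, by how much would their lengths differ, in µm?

63.4 µm

Δα = |9.18 − 11.0|×10⁻⁶/K = 1.82×10⁻⁶/K.
ΔL_mismatch = Δα·L·ΔT = 1.82×10⁻⁶ × 350.0 mm × 99.5 K = 63.4 µm.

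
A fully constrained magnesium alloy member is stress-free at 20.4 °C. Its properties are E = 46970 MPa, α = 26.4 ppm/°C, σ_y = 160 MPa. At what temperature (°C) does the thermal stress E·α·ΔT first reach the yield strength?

149 °C

E = 46970 MPa = 46.97 GPa.
E·α·ΔT = 160.0 MPa ⇒ ΔT = 160.0 / (46.97×10³ × 26.4×10⁻⁶) = 129.0 K.
T = 20.4 + 129.0 = 149.4 °C.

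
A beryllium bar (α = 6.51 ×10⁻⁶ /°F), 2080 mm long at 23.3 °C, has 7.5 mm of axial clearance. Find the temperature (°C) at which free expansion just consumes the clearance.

331 °C

α = 6.51×10⁻⁶/°F × 9/5 = 11.7×10⁻⁶/K.
α·L₀·ΔT = 7.5 mm ⇒ ΔT = 7.5 / (11.7×10⁻⁶ × 2080.0) = 307.7 K.
T = 23.3 + 307.7 = 331.0 °C.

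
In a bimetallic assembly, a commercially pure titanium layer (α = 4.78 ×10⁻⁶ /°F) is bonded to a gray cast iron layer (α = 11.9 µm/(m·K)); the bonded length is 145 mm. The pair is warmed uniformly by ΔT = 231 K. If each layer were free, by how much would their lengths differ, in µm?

110 µm

commercially pure titanium: α = 4.78×10⁻⁶/°F × 9/5 = 8.60×10⁻⁶/K.
Δα = |8.60 − 11.9|×10⁻⁶/K = 3.30×10⁻⁶/K.
ΔL_mismatch = Δα·L·ΔT = 3.30×10⁻⁶ × 145.0 mm × 231.0 K = 110 µm.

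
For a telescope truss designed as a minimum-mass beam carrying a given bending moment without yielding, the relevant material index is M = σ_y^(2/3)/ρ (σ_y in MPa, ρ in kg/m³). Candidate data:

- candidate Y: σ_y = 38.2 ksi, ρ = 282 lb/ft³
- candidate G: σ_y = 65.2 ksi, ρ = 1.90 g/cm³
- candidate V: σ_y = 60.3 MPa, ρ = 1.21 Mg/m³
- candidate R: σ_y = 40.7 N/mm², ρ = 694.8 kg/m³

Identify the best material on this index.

Convert each candidate to consistent units, then evaluate M:
  candidate Y: σ_y = 263.4 MPa, ρ = 4517 kg/m³
  candidate G: σ_y = 449.5 MPa, ρ = 1900 kg/m³
  candidate V: σ_y = 60.30 MPa, ρ = 1210 kg/m³
  candidate R: σ_y = 40.70 MPa, ρ = 694.8 kg/m³
  candidate G: M = 30.9×10⁻³
  candidate R: M = 17.0×10⁻³
  candidate V: M = 12.7×10⁻³
  candidate Y: M = 9.10×10⁻³
Candidate G has the largest M.

candidate G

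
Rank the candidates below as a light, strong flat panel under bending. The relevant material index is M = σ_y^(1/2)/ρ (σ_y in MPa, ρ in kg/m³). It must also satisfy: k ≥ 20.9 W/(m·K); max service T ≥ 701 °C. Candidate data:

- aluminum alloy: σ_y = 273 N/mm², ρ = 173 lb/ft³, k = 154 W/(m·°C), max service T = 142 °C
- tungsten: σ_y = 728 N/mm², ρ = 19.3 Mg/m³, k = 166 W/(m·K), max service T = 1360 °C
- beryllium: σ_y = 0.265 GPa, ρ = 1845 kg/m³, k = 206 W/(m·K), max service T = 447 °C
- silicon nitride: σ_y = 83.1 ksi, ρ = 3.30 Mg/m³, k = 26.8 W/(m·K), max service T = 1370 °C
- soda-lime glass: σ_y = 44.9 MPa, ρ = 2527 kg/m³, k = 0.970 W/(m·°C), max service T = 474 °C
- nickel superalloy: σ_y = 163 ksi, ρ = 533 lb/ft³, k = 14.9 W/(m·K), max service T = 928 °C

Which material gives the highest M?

Screen on constraints: k ≥ 20.9 W/(m·K); max service T ≥ 701 °C. Survivors: tungsten, silicon nitride.
Convert each candidate to consistent units, then evaluate M:
  tungsten: σ_y = 728.0 MPa, ρ = 19300 kg/m³
  silicon nitride: σ_y = 573.0 MPa, ρ = 3300 kg/m³
  silicon nitride: M = 7.25×10⁻³
  tungsten: M = 1.40×10⁻³
Silicon nitride ranks first.

silicon nitride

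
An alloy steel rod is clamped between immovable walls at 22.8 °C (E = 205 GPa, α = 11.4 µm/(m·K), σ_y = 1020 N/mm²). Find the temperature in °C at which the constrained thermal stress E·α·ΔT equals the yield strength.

σ_y = 1020 N/mm² = 1020 MPa.
E·α·ΔT = 1020 MPa ⇒ ΔT = 1020 / (205.0×10³ × 11.4×10⁻⁶) = 436.5 K.
T = 22.8 + 436.5 = 459.3 °C.

459 °C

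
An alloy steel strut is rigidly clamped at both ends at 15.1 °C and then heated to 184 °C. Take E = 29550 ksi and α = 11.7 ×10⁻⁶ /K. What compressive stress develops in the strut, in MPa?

E = 29550 ksi = 203.7 GPa.
ΔT = 168.9 K. Constrained thermal stress σ = E·α·ΔT = 203.7×10³ MPa × 11.7×10⁻⁶ × 168.9 = 403 MPa (compressive).

403 MPa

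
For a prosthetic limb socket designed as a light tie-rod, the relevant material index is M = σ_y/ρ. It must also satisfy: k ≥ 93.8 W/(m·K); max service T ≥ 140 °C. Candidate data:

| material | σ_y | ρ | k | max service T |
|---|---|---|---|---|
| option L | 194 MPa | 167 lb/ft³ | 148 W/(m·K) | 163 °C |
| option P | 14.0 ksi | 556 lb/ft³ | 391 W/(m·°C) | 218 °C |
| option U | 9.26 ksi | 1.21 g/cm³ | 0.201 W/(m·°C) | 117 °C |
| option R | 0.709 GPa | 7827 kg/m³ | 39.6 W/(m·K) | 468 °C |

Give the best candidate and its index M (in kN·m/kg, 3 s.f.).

option L, M = 72.5 kN·m/kg

Screen on constraints: k ≥ 93.8 W/(m·K); max service T ≥ 140 °C. Survivors: option L, option P.
Convert each candidate to consistent units, then evaluate M:
  option L: σ_y = 194.0 MPa, ρ = 2675 kg/m³
  option P: σ_y = 96.53 MPa, ρ = 8906 kg/m³
  option L: M = 72.5 kN·m/kg
  option P: M = 10.8 kN·m/kg
The maximum is for option L.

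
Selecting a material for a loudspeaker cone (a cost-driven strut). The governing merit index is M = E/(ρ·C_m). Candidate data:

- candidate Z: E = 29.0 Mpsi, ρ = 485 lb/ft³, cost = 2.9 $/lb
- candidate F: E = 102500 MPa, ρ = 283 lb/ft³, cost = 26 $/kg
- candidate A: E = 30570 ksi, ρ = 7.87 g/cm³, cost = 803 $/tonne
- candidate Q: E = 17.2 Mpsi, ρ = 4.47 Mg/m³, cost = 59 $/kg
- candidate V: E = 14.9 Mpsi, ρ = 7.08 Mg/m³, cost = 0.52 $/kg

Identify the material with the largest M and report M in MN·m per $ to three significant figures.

candidate A, M = 33.4 MN·m per $

Normalizing units and computing the index:
  candidate Z: E = 199.9 GPa, ρ = 7769 kg/m³, cost = 6.393 $/kg
  candidate F: E = 102.5 GPa, ρ = 4533 kg/m³, cost = 26.00 $/kg
  candidate A: E = 210.8 GPa, ρ = 7870 kg/m³, cost = 0.8030 $/kg
  candidate Q: E = 118.6 GPa, ρ = 4470 kg/m³, cost = 59.00 $/kg
  candidate V: E = 102.7 GPa, ρ = 7080 kg/m³, cost = 0.5200 $/kg
  candidate A: M = 33.4 MN·m per $
  candidate V: M = 27.9 MN·m per $
  candidate Z: M = 4.03 MN·m per $
  candidate F: M = 0.870 MN·m per $
  candidate Q: M = 0.450 MN·m per $
Candidate A has the largest M.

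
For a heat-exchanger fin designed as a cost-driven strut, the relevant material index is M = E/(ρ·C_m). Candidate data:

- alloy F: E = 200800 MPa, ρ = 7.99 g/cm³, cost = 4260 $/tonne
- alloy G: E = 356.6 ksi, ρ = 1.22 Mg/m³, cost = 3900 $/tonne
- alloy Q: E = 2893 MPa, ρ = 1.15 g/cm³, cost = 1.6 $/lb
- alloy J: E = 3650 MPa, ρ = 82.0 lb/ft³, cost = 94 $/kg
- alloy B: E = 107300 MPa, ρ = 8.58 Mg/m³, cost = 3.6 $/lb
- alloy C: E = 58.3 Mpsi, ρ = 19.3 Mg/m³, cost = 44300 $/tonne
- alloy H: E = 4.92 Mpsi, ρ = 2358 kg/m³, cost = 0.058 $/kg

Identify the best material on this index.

alloy H

Convert each candidate to consistent units, then evaluate M:
  alloy F: E = 200.8 GPa, ρ = 7990 kg/m³, cost = 4.260 $/kg
  alloy G: E = 2.459 GPa, ρ = 1220 kg/m³, cost = 3.900 $/kg
  alloy Q: E = 2.893 GPa, ρ = 1150 kg/m³, cost = 3.527 $/kg
  alloy J: E = 3.650 GPa, ρ = 1314 kg/m³, cost = 94.00 $/kg
  alloy B: E = 107.3 GPa, ρ = 8580 kg/m³, cost = 7.937 $/kg
  alloy C: E = 402.0 GPa, ρ = 19300 kg/m³, cost = 44.30 $/kg
  alloy H: E = 33.92 GPa, ρ = 2358 kg/m³, cost = 0.05800 $/kg
  alloy H: M = 248 MN·m per $
  alloy F: M = 5.90 MN·m per $
  alloy B: M = 1.58 MN·m per $
  alloy Q: M = 0.713 MN·m per $
  alloy G: M = 0.517 MN·m per $
  alloy C: M = 0.470 MN·m per $
  alloy J: M = 0.0296 MN·m per $
The maximum is for alloy H.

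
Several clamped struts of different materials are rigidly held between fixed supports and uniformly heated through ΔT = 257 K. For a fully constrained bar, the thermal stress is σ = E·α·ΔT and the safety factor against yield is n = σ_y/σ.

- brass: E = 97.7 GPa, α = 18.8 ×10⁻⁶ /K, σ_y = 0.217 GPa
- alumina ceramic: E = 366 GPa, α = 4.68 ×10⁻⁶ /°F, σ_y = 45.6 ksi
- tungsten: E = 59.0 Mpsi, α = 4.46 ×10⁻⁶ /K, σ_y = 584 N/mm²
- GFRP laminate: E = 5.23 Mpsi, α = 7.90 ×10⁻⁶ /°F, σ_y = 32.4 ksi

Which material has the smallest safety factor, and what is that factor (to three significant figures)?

In consistent units (E in GPa, α in ×10⁻⁶/K, σ_y in MPa):
  brass: E = 97.70, α = 18.8, σ_y = 217.0 → σ = 472 MPa, n = 0.460
  alumina ceramic: E = 366.0, α = 8.42, σ_y = 314.4 → σ = 792 MPa, n = 0.397
  tungsten: E = 406.8, α = 4.46, σ_y = 584.0 → σ = 466 MPa, n = 1.25
  GFRP laminate: E = 36.06, α = 14.2, σ_y = 223.4 → σ = 132 MPa, n = 1.70
Alumina ceramic has the lowest safety factor, n = 0.397.

alumina ceramic, n = 0.397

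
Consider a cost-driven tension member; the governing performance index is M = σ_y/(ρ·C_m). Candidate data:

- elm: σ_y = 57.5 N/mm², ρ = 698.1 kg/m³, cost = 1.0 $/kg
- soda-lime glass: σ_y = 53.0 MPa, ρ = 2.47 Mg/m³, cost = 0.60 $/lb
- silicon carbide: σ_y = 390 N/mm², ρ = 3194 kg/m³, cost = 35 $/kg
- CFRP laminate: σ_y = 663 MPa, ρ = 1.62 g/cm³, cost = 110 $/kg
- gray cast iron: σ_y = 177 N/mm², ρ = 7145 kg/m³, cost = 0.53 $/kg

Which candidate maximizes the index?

elm

Normalizing units and computing the index:
  elm: σ_y = 57.50 MPa, ρ = 698.1 kg/m³, cost = 1.000 $/kg
  soda-lime glass: σ_y = 53.00 MPa, ρ = 2470 kg/m³, cost = 1.323 $/kg
  silicon carbide: σ_y = 390.0 MPa, ρ = 3194 kg/m³, cost = 35.00 $/kg
  CFRP laminate: σ_y = 663.0 MPa, ρ = 1620 kg/m³, cost = 110.0 $/kg
  gray cast iron: σ_y = 177.0 MPa, ρ = 7145 kg/m³, cost = 0.5300 $/kg
  elm: M = 82.4 kN·m per $
  gray cast iron: M = 46.7 kN·m per $
  soda-lime glass: M = 16.2 kN·m per $
  CFRP laminate: M = 3.72 kN·m per $
  silicon carbide: M = 3.49 kN·m per $
Elm has the largest M.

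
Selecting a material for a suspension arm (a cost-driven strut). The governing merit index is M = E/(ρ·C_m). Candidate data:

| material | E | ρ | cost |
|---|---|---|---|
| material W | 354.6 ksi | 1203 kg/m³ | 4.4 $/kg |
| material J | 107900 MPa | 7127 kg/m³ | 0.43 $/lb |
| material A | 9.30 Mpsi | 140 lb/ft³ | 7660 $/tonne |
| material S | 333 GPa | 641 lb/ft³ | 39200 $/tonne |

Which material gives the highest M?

material J

Putting every candidate on a common basis:
  material W: E = 2.445 GPa, ρ = 1203 kg/m³, cost = 4.400 $/kg
  material J: E = 107.9 GPa, ρ = 7127 kg/m³, cost = 0.9480 $/kg
  material A: E = 64.12 GPa, ρ = 2243 kg/m³, cost = 7.660 $/kg
  material S: E = 333.0 GPa, ρ = 10270 kg/m³, cost = 39.20 $/kg
  material J: M = 16.0 MN·m per $
  material A: M = 3.73 MN·m per $
  material S: M = 0.827 MN·m per $
  material W: M = 0.462 MN·m per $
Highest index: material J.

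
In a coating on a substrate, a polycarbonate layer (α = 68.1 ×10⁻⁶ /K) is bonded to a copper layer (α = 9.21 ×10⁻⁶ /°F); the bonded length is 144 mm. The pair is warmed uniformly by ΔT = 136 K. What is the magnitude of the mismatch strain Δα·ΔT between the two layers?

copper: α = 9.21×10⁻⁶/°F × 9/5 = 16.6×10⁻⁶/K.
Δα = |68.1 − 16.6|×10⁻⁶/K = 51.5×10⁻⁶/K.
Mismatch strain = Δα·ΔT = 51.5×10⁻⁶ × 136.0 = 7.01×10⁻³.

7.01×10⁻³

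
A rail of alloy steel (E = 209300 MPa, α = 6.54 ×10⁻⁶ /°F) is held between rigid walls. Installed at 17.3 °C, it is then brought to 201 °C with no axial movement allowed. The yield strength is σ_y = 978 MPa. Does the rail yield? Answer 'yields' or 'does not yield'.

does not yield

E = 209300 MPa = 209.3 GPa.
α = 6.54×10⁻⁶/°F × 9/5 = 11.8×10⁻⁶/K.
ΔT = 183.7 K. Constrained thermal stress σ = E·α·ΔT = 209.3×10³ MPa × 11.8×10⁻⁶ × 183.7 = 453 MPa (compressive).
Compare to σ_y = 978 MPa: σ < σ_y, so it does not yield.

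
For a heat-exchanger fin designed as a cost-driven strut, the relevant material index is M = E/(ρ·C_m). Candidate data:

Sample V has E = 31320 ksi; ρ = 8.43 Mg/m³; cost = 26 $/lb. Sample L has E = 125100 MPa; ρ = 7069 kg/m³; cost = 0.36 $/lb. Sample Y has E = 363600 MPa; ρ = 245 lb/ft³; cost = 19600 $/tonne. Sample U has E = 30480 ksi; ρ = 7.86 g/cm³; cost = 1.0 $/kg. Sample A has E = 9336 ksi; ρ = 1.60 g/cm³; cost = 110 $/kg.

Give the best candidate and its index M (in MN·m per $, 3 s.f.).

Putting every candidate on a common basis:
  sample V: E = 215.9 GPa, ρ = 8430 kg/m³, cost = 57.32 $/kg
  sample L: E = 125.1 GPa, ρ = 7069 kg/m³, cost = 0.7937 $/kg
  sample Y: E = 363.6 GPa, ρ = 3925 kg/m³, cost = 19.60 $/kg
  sample U: E = 210.2 GPa, ρ = 7860 kg/m³, cost = 1.000 $/kg
  sample A: E = 64.37 GPa, ρ = 1600 kg/m³, cost = 110.0 $/kg
  sample U: M = 26.7 MN·m per $
  sample L: M = 22.3 MN·m per $
  sample Y: M = 4.73 MN·m per $
  sample V: M = 0.447 MN·m per $
  sample A: M = 0.366 MN·m per $
Highest index: sample U.

sample U, M = 26.7 MN·m per $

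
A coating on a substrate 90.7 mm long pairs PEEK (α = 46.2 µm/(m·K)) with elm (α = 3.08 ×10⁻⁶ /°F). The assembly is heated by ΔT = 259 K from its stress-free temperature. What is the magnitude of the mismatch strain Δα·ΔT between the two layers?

0.0105

elm: α = 3.08×10⁻⁶/°F × 9/5 = 5.54×10⁻⁶/K.
Δα = |46.2 − 5.54|×10⁻⁶/K = 40.7×10⁻⁶/K.
Mismatch strain = Δα·ΔT = 40.7×10⁻⁶ × 259.0 = 0.0105.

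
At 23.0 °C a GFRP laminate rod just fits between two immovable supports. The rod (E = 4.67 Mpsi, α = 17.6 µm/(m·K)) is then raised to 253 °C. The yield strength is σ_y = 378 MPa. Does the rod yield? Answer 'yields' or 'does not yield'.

does not yield

E = 4.67 Mpsi = 32.20 GPa.
ΔT = 230.0 K. Constrained thermal stress σ = E·α·ΔT = 32.20×10³ MPa × 17.6×10⁻⁶ × 230.0 = 130 MPa (compressive).
Compare to σ_y = 378 MPa: σ < σ_y, so it does not yield.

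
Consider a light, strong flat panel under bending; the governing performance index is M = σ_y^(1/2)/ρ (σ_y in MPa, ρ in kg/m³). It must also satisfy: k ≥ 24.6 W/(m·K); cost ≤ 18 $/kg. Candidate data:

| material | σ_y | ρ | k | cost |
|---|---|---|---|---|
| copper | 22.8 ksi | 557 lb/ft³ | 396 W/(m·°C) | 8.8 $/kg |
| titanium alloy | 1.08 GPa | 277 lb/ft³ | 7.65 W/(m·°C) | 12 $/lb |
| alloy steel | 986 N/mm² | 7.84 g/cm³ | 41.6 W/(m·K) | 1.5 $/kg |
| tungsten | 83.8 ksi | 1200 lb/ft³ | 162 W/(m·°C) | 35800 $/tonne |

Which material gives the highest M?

alloy steel

Screen on constraints: k ≥ 24.6 W/(m·K); cost ≤ 18 $/kg. Survivors: copper, alloy steel.
In SI units:
  copper: σ_y = 157.2 MPa, ρ = 8922 kg/m³
  alloy steel: σ_y = 986.0 MPa, ρ = 7840 kg/m³
  alloy steel: M = 4.01×10⁻³
  copper: M = 1.41×10⁻³
Alloy steel ranks first.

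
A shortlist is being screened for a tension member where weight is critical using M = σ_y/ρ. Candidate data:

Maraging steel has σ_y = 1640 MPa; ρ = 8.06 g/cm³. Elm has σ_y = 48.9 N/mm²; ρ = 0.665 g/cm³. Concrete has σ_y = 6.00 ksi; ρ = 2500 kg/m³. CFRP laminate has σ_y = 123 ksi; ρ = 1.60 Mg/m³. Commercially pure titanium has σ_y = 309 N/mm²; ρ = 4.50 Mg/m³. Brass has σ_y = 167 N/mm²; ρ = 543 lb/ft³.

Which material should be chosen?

CFRP laminate

After converting to SI:
  maraging steel: σ_y = 1640 MPa, ρ = 8060 kg/m³
  elm: σ_y = 48.90 MPa, ρ = 665.0 kg/m³
  concrete: σ_y = 41.37 MPa, ρ = 2500 kg/m³
  CFRP laminate: σ_y = 848.1 MPa, ρ = 1600 kg/m³
  commercially pure titanium: σ_y = 309.0 MPa, ρ = 4500 kg/m³
  brass: σ_y = 167.0 MPa, ρ = 8698 kg/m³
  CFRP laminate: M = 530 kN·m/kg
  maraging steel: M = 203 kN·m/kg
  elm: M = 73.5 kN·m/kg
  commercially pure titanium: M = 68.7 kN·m/kg
  brass: M = 19.2 kN·m/kg
  concrete: M = 16.5 kN·m/kg
Highest index: CFRP laminate.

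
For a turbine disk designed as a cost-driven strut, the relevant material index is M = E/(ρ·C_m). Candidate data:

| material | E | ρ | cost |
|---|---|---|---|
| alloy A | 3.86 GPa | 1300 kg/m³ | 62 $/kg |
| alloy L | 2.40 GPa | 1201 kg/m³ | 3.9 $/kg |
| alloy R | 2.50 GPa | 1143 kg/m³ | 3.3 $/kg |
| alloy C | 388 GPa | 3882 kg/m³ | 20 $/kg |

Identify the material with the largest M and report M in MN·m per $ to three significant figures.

Computing M directly (units already consistent):
  alloy C: M = 5.00 MN·m per $
  alloy R: M = 0.663 MN·m per $
  alloy L: M = 0.512 MN·m per $
  alloy A: M = 0.0479 MN·m per $
The maximum is for alloy C.

alloy C, M = 5.00 MN·m per $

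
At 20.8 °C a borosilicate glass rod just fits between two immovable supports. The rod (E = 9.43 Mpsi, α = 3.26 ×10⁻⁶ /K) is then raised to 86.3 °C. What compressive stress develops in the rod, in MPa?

E = 9.43 Mpsi = 65.02 GPa.
ΔT = 65.50 K. Constrained thermal stress σ = E·α·ΔT = 65.02×10³ MPa × 3.26×10⁻⁶ × 65.50 = 13.9 MPa (compressive).

13.9 MPa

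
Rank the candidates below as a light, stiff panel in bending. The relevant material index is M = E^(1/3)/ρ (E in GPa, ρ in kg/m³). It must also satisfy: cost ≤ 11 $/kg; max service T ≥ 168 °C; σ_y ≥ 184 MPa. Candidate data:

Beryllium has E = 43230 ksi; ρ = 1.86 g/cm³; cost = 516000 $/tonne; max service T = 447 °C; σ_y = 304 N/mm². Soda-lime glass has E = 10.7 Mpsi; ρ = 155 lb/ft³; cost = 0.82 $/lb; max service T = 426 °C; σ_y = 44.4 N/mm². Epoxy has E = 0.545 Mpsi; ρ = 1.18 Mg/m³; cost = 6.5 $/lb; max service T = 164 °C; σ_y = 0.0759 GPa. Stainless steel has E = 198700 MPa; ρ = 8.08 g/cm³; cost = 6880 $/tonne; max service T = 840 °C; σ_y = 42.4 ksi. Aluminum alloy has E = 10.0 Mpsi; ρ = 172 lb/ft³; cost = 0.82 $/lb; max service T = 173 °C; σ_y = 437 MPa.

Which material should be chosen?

Screen on constraints: cost ≤ 11 $/kg; max service T ≥ 168 °C; σ_y ≥ 184 MPa. Survivors: stainless steel, aluminum alloy.
Putting every candidate on a common basis:
  stainless steel: E = 198.7 GPa, ρ = 8080 kg/m³
  aluminum alloy: E = 68.95 GPa, ρ = 2755 kg/m³
  aluminum alloy: M = 1.49×10⁻³
  stainless steel: M = 0.722×10⁻³
Aluminum alloy has the largest M.

aluminum alloy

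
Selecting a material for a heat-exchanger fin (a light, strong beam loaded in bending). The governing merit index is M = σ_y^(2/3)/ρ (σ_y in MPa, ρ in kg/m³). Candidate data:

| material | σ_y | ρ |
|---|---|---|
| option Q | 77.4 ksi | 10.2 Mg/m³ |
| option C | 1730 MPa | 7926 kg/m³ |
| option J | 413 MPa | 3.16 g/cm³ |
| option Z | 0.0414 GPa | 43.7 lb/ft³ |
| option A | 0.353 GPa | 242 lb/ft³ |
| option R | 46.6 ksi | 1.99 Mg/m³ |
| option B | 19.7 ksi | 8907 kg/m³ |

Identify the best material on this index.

option R

Convert each candidate to consistent units, then evaluate M:
  option Q: σ_y = 533.7 MPa, ρ = 10200 kg/m³
  option C: σ_y = 1730 MPa, ρ = 7926 kg/m³
  option J: σ_y = 413.0 MPa, ρ = 3160 kg/m³
  option Z: σ_y = 41.40 MPa, ρ = 700.0 kg/m³
  option A: σ_y = 353.0 MPa, ρ = 3876 kg/m³
  option R: σ_y = 321.3 MPa, ρ = 1990 kg/m³
  option B: σ_y = 135.8 MPa, ρ = 8907 kg/m³
  option R: M = 23.6×10⁻³
  option C: M = 18.2×10⁻³
  option J: M = 17.6×10⁻³
  option Z: M = 17.1×10⁻³
  option A: M = 12.9×10⁻³
  option Q: M = 6.45×10⁻³
  option B: M = 2.97×10⁻³
Highest index: option R.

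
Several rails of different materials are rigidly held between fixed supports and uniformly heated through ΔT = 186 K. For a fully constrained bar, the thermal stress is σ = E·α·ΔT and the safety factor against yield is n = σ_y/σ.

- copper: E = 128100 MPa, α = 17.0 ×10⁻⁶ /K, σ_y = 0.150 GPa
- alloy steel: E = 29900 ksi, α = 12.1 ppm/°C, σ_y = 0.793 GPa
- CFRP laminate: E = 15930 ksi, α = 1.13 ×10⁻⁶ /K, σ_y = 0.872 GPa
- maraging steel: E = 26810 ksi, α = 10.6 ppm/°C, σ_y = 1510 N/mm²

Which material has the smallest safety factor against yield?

copper

With everything in SI (GPa, ×10⁻⁶/K, MPa):
  copper: E = 128.1, α = 17.0, σ_y = 150.0 → σ = 405 MPa, n = 0.370
  alloy steel: E = 206.2, α = 12.1, σ_y = 793.0 → σ = 464 MPa, n = 1.71
  CFRP laminate: E = 109.8, α = 1.13, σ_y = 872.0 → σ = 23.1 MPa, n = 37.8
  maraging steel: E = 184.8, α = 10.6, σ_y = 1510 → σ = 364 MPa, n = 4.14
Smallest n: copper with n = 0.370.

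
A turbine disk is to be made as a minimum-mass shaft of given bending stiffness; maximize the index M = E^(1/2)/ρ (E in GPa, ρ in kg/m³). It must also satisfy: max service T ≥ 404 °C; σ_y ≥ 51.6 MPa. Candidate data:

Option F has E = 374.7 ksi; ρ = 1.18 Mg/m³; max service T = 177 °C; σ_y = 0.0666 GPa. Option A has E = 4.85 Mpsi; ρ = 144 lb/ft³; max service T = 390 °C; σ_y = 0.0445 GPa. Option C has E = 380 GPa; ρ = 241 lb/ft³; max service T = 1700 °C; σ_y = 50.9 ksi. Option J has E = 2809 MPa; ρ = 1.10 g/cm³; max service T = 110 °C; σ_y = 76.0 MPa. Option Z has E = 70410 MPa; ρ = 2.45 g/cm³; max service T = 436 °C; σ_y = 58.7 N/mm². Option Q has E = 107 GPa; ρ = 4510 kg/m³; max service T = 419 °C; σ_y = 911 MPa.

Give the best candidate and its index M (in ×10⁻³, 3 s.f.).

option C, M = 5.05×10⁻³

Screen on constraints: max service T ≥ 404 °C; σ_y ≥ 51.6 MPa. Survivors: option C, option Z, option Q.
In SI units:
  option C: E = 380.0 GPa, ρ = 3860 kg/m³
  option Z: E = 70.41 GPa, ρ = 2450 kg/m³
  option Q: E = 107.0 GPa, ρ = 4510 kg/m³
  option C: M = 5.05×10⁻³
  option Z: M = 3.42×10⁻³
  option Q: M = 2.29×10⁻³
The maximum is for option C.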